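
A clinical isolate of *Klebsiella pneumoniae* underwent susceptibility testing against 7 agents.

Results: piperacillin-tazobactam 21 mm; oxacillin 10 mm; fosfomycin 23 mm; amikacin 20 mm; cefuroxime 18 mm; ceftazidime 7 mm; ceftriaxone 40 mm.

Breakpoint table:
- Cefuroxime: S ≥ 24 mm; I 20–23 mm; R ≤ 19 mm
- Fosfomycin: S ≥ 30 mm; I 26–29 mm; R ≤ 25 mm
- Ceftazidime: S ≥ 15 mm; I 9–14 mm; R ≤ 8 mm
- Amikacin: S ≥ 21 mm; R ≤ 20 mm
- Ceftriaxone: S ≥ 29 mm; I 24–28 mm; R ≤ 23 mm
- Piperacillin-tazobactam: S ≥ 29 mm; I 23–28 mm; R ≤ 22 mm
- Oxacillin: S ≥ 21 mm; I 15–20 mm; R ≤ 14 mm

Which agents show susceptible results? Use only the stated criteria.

Piperacillin-tazobactam 21 mm: ≤ 22 mm → Resistant
Oxacillin 10 mm: ≤ 14 mm → R
Fosfomycin 23 mm: ≤ 25 mm → Resistant
Amikacin 20 mm: ≤ 20 mm — R
Cefuroxime 18 mm: ≤ 19 mm — resistant
Ceftazidime (7 mm) ≤ 8 mm → resistant
Ceftriaxone: 40 mm is ≥ 29 mm → Susceptible

ceftriaxone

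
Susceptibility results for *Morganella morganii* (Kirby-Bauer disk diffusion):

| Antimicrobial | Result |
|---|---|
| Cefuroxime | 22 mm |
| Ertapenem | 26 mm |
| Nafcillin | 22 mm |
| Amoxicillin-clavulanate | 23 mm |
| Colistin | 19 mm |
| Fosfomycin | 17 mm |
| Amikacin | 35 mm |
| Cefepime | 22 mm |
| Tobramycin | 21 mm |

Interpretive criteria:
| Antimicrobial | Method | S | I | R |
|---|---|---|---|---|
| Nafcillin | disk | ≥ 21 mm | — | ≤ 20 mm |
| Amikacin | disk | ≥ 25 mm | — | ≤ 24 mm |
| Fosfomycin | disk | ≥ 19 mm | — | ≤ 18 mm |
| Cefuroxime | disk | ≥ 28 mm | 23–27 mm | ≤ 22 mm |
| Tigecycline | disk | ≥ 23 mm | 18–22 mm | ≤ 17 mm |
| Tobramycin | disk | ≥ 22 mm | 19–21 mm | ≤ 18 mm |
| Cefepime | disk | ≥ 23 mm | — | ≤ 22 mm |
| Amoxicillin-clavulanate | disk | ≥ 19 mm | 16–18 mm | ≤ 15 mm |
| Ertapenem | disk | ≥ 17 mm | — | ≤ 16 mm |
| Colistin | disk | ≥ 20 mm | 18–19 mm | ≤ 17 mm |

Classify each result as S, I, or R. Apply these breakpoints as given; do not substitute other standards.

Cefuroxime 22 mm: ≤ 22 mm ⇒ resistant
Ertapenem: 26 mm is ≥ 17 mm → S
Nafcillin (22 mm) ≥ 21 mm ⇒ S
Amoxicillin-clavulanate (23 mm) ≥ 19 mm → S
Colistin 19 mm: in 18–19 mm — intermediate
Fosfomycin (17 mm) ≤ 18 mm ⇒ R
Amikacin (35 mm) ≥ 25 mm — Susceptible
Cefepime (22 mm) ≤ 22 mm — resistant
Tobramycin: 21 mm is in 19–21 mm — intermediate

R, S, S, S, I, R, S, R, I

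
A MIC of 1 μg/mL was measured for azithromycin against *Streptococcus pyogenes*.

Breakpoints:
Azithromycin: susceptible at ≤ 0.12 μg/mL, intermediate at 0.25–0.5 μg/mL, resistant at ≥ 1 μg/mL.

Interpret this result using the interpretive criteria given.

Resistant

Azithromycin (1 μg/mL) ≥ 1 μg/mL → Resistant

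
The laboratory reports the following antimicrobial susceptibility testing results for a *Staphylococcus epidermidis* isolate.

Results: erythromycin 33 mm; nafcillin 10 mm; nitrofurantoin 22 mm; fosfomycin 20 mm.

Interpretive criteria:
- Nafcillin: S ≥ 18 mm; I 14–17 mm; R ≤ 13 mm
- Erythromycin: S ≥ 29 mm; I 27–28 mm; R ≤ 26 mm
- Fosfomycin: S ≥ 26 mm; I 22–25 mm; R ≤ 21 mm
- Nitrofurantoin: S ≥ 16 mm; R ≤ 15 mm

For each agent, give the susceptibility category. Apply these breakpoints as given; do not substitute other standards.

Erythromycin (33 mm) ≥ 29 mm ⇒ Susceptible
Nafcillin: 10 mm is ≤ 13 mm ⇒ resistant
Nitrofurantoin (22 mm) ≥ 16 mm ⇒ susceptible
Fosfomycin 20 mm: ≤ 21 mm — R

S, R, S, R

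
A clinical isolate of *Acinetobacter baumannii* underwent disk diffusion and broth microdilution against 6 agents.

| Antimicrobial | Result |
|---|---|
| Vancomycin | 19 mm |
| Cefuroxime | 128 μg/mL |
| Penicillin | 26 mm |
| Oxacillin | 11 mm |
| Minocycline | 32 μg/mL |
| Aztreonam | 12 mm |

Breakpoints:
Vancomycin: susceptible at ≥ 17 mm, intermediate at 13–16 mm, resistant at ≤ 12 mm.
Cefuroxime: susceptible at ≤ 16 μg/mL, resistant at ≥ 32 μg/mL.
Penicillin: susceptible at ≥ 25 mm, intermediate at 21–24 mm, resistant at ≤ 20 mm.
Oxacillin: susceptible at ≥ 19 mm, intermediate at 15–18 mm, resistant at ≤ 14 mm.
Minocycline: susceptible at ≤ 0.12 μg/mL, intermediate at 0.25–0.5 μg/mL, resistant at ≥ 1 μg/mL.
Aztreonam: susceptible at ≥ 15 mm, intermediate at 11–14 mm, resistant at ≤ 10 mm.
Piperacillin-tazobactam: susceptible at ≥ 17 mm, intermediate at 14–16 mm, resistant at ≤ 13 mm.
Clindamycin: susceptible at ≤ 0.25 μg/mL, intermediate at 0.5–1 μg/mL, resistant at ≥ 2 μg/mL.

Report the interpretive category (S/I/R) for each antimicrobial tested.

Vancomycin: 19 mm is ≥ 17 mm → S
Cefuroxime 128 μg/mL: ≥ 32 μg/mL — R
Penicillin 26 mm: ≥ 25 mm → susceptible
Oxacillin 11 mm: ≤ 14 mm ⇒ R
Minocycline (32 μg/mL) ≥ 1 μg/mL ⇒ Resistant
Aztreonam (12 mm) in 11–14 mm — Intermediate

S, R, S, R, R, I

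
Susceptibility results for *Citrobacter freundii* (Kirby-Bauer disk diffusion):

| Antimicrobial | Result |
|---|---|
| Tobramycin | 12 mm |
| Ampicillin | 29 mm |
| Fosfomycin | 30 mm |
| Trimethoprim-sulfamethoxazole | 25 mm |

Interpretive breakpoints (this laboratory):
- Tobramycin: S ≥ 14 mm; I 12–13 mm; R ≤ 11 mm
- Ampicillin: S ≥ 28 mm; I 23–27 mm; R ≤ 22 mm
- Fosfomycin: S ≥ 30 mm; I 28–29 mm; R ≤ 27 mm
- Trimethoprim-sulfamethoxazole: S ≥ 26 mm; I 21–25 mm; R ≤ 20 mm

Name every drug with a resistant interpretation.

none

Tobramycin: 12 mm is in 12–13 mm — intermediate
Ampicillin 29 mm: ≥ 28 mm → Susceptible
Fosfomycin (30 mm) ≥ 30 mm — S
Trimethoprim-sulfamethoxazole (25 mm) in 21–25 mm → I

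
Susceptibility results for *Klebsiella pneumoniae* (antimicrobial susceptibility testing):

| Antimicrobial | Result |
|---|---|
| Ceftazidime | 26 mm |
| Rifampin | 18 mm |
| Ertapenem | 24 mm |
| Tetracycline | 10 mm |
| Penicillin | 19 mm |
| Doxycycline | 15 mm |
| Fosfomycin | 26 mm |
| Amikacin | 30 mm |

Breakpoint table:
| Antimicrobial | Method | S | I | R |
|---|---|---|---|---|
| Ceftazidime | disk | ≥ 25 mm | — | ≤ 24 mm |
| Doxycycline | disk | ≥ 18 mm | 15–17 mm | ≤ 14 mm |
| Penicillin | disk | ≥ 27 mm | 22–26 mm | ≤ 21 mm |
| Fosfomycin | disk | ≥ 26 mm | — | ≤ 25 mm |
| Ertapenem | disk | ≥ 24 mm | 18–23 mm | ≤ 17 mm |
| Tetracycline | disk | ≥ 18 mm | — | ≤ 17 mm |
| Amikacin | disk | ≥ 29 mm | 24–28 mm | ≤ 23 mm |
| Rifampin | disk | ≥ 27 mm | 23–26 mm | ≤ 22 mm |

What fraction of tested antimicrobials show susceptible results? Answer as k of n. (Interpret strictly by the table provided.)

4 of 8

Ceftazidime 26 mm: ≥ 25 mm → S
Rifampin 18 mm: ≤ 22 mm ⇒ resistant
Ertapenem (24 mm) ≥ 24 mm ⇒ Susceptible
Tetracycline: 10 mm is ≤ 17 mm ⇒ Resistant
Penicillin (19 mm) ≤ 21 mm → resistant
Doxycycline: 15 mm is in 15–17 mm — intermediate
Fosfomycin: 26 mm is ≥ 26 mm → susceptible
Amikacin 30 mm: ≥ 29 mm → susceptible
Susceptible: 4/8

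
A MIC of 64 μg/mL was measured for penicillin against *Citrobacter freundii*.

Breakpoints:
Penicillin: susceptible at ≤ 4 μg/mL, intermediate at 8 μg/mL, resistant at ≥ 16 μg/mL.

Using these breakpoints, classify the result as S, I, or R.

Resistant

Penicillin 64 μg/mL: ≥ 16 μg/mL — resistant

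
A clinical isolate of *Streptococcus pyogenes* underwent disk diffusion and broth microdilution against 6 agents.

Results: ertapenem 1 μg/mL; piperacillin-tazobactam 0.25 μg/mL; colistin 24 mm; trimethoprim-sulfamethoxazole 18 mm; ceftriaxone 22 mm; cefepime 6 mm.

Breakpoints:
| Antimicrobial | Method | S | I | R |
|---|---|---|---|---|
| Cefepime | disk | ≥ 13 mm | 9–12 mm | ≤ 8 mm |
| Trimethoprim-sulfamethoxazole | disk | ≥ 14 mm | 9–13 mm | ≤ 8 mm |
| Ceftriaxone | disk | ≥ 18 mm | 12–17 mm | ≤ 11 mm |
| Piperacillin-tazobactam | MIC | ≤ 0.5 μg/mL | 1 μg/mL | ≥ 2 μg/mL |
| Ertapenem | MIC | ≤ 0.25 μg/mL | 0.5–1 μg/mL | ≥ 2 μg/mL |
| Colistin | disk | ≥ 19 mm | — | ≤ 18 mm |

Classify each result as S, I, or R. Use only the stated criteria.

I, S, S, S, S, R

Ertapenem: 1 μg/mL is in 0.5–1 μg/mL → intermediate
Piperacillin-tazobactam: 0.25 μg/mL is ≤ 0.5 μg/mL ⇒ Susceptible
Colistin (24 mm) ≥ 19 mm → Susceptible
Trimethoprim-sulfamethoxazole (18 mm) ≥ 14 mm — Susceptible
Ceftriaxone (22 mm) ≥ 18 mm → Susceptible
Cefepime: 6 mm is ≤ 8 mm ⇒ R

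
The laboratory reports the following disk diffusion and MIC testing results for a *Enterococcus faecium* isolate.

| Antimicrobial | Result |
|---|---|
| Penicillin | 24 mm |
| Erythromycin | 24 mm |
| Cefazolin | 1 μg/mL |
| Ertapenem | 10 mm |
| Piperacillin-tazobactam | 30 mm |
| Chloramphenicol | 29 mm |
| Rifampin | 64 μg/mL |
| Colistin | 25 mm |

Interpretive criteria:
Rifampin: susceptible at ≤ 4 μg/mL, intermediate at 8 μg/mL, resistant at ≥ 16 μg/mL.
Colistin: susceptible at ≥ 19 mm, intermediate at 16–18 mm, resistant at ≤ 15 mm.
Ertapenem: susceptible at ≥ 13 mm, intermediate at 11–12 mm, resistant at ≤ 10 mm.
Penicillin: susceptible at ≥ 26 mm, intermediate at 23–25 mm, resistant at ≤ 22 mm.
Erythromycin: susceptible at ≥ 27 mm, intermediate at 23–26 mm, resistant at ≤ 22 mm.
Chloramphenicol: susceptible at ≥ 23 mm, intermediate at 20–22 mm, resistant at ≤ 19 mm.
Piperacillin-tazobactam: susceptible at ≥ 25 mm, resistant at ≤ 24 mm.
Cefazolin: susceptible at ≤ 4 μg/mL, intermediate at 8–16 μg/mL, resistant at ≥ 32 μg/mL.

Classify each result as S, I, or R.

Penicillin: 24 mm is in 23–25 mm ⇒ intermediate
Erythromycin (24 mm) in 23–26 mm → Intermediate
Cefazolin: 1 μg/mL is ≤ 4 μg/mL → susceptible
Ertapenem 10 mm: ≤ 10 mm → resistant
Piperacillin-tazobactam: 30 mm is ≥ 25 mm — S
Chloramphenicol: 29 mm is ≥ 23 mm — Susceptible
Rifampin 64 μg/mL: ≥ 16 μg/mL → Resistant
Colistin: 25 mm is ≥ 19 mm — susceptible

I, I, S, R, S, S, R, S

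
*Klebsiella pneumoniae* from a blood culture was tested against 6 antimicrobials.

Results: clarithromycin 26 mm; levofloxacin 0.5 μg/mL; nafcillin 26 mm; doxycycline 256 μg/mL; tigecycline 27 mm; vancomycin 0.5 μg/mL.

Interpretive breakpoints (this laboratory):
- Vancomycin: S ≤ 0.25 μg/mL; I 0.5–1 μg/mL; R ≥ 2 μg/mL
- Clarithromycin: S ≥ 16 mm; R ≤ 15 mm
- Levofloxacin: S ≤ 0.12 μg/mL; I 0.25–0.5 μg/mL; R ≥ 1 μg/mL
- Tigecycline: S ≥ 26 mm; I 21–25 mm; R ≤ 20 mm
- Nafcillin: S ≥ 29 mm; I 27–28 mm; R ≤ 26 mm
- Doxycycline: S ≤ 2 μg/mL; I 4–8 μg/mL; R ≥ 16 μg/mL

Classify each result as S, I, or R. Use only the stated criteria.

Clarithromycin (26 mm) ≥ 16 mm ⇒ Susceptible
Levofloxacin (0.5 μg/mL) in 0.25–0.5 μg/mL ⇒ intermediate
Nafcillin: 26 mm is ≤ 26 mm ⇒ R
Doxycycline: 256 μg/mL is ≥ 16 μg/mL — resistant
Tigecycline: 27 mm is ≥ 26 mm ⇒ susceptible
Vancomycin (0.5 μg/mL) in 0.5–1 μg/mL → Intermediate

S, I, R, R, S, I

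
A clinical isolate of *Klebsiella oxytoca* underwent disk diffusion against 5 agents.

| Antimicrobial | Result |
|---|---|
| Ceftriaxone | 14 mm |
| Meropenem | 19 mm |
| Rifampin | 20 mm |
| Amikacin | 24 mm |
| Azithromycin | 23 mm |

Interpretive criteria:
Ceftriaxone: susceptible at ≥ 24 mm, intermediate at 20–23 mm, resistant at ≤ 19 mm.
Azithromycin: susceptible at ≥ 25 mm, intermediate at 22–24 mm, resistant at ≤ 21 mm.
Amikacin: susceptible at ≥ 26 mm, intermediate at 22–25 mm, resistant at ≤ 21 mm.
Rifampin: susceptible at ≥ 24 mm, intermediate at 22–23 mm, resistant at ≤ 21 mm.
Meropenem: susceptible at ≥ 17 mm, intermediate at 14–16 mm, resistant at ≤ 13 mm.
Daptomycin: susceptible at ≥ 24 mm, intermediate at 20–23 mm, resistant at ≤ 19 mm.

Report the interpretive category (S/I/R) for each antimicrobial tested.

Ceftriaxone: 14 mm is ≤ 19 mm ⇒ R
Meropenem (19 mm) ≥ 17 mm → susceptible
Rifampin: 20 mm is ≤ 21 mm → R
Amikacin: 24 mm is in 22–25 mm → Intermediate
Azithromycin (23 mm) in 22–24 mm → Intermediate

R, S, R, I, I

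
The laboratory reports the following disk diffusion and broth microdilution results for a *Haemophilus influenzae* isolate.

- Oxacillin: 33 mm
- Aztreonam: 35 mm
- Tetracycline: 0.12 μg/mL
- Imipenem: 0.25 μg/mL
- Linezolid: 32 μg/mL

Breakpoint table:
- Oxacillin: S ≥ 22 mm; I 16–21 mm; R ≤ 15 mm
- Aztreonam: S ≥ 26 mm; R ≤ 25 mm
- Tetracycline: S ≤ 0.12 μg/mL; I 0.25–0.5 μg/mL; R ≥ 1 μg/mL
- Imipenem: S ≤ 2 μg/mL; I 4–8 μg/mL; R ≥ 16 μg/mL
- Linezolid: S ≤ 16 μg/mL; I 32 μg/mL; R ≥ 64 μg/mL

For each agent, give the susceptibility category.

Oxacillin: 33 mm is ≥ 22 mm — susceptible
Aztreonam 35 mm: ≥ 26 mm — susceptible
Tetracycline: 0.12 μg/mL is ≤ 0.12 μg/mL ⇒ S
Imipenem (0.25 μg/mL) ≤ 2 μg/mL ⇒ Susceptible
Linezolid: 32 μg/mL is = 32 μg/mL → I

S, S, S, S, I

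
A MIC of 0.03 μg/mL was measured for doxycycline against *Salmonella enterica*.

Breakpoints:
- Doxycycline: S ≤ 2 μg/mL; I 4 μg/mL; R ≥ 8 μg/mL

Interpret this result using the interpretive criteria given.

Doxycycline (0.03 μg/mL) ≤ 2 μg/mL ⇒ Susceptible

S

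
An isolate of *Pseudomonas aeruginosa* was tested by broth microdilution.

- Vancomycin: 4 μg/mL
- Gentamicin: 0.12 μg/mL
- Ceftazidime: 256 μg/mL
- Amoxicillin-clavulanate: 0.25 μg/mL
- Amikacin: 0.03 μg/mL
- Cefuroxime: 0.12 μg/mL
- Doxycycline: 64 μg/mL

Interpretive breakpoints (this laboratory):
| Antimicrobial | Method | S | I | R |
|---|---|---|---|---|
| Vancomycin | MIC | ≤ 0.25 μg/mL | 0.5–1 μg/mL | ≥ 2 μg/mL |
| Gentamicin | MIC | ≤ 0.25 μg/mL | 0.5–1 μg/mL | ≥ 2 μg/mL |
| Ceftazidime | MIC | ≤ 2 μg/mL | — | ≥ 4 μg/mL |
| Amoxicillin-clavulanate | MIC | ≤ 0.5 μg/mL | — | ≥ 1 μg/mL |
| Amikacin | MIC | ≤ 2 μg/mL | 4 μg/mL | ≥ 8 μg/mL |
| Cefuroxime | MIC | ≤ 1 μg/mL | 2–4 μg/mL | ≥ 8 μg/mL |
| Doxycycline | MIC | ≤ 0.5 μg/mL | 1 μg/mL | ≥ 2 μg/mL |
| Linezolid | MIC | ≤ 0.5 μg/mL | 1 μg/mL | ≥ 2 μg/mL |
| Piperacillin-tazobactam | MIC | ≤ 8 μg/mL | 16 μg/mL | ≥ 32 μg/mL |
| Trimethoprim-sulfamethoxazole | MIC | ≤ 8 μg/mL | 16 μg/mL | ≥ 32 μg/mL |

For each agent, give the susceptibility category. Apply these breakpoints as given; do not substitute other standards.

Vancomycin: 4 μg/mL is ≥ 2 μg/mL ⇒ R
Gentamicin: 0.12 μg/mL is ≤ 0.25 μg/mL ⇒ S
Ceftazidime: 256 μg/mL is ≥ 4 μg/mL — R
Amoxicillin-clavulanate (0.25 μg/mL) ≤ 0.5 μg/mL ⇒ S
Amikacin (0.03 μg/mL) ≤ 2 μg/mL → susceptible
Cefuroxime (0.12 μg/mL) ≤ 1 μg/mL — Susceptible
Doxycycline: 64 μg/mL is ≥ 2 μg/mL ⇒ R

R, S, R, S, S, S, R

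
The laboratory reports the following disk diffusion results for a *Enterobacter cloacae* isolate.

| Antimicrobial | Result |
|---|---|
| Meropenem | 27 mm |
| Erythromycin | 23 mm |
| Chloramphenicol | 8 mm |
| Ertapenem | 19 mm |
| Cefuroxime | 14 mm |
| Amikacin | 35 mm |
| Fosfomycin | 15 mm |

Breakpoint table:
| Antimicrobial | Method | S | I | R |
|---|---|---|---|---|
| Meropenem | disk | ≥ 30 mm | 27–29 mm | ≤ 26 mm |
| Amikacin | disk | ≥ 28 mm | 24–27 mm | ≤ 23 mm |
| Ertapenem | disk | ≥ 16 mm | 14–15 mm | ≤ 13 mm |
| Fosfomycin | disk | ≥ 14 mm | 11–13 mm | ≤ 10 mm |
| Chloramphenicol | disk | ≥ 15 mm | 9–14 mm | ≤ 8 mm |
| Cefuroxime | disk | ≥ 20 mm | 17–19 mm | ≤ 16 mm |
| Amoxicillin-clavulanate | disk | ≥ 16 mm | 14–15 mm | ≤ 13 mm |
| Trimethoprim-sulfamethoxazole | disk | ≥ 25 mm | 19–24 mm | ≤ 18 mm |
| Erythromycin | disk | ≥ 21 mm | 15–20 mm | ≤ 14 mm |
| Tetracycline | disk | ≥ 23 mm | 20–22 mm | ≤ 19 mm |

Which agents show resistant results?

chloramphenicol, cefuroxime

Meropenem: 27 mm is in 27–29 mm → intermediate
Erythromycin (23 mm) ≥ 21 mm — S
Chloramphenicol (8 mm) ≤ 8 mm — Resistant
Ertapenem: 19 mm is ≥ 16 mm ⇒ susceptible
Cefuroxime: 14 mm is ≤ 16 mm ⇒ Resistant
Amikacin: 35 mm is ≥ 28 mm — S
Fosfomycin: 15 mm is ≥ 14 mm → susceptible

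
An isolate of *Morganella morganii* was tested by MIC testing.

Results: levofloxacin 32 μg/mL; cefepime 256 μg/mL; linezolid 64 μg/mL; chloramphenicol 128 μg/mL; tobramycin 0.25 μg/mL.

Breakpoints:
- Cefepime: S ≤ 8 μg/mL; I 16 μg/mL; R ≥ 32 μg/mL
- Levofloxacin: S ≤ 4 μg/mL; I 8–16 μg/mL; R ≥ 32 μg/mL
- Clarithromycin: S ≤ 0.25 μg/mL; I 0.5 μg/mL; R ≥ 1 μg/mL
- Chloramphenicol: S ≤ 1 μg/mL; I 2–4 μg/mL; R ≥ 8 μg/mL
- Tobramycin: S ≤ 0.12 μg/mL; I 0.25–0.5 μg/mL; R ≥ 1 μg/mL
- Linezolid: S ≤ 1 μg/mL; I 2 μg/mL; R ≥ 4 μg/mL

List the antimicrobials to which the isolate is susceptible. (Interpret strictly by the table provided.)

none

Levofloxacin: 32 μg/mL is ≥ 32 μg/mL → R
Cefepime (256 μg/mL) ≥ 32 μg/mL — resistant
Linezolid (64 μg/mL) ≥ 4 μg/mL → resistant
Chloramphenicol (128 μg/mL) ≥ 8 μg/mL ⇒ resistant
Tobramycin 0.25 μg/mL: in 0.25–0.5 μg/mL ⇒ Intermediate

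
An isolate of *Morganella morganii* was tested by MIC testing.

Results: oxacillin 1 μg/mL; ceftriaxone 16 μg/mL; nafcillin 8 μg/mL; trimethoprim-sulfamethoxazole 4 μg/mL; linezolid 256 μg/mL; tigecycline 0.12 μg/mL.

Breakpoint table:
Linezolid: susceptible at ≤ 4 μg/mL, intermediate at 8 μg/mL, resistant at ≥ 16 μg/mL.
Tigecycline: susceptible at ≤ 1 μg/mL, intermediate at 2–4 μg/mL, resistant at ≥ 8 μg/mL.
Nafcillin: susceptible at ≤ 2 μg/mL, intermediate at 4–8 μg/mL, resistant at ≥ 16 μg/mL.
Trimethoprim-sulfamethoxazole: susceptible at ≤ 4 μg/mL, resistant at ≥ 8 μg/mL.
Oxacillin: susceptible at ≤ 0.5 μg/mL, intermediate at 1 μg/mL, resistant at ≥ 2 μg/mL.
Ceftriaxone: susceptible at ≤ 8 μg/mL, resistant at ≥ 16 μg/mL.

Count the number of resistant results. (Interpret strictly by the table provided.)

Oxacillin 1 μg/mL: = 1 μg/mL → Intermediate
Ceftriaxone: 16 μg/mL is ≥ 16 μg/mL ⇒ resistant
Nafcillin (8 μg/mL) in 4–8 μg/mL — Intermediate
Trimethoprim-sulfamethoxazole 4 μg/mL: ≤ 4 μg/mL → S
Linezolid: 256 μg/mL is ≥ 16 μg/mL → resistant
Tigecycline (0.12 μg/mL) ≤ 1 μg/mL → Susceptible
Resistant: 2

2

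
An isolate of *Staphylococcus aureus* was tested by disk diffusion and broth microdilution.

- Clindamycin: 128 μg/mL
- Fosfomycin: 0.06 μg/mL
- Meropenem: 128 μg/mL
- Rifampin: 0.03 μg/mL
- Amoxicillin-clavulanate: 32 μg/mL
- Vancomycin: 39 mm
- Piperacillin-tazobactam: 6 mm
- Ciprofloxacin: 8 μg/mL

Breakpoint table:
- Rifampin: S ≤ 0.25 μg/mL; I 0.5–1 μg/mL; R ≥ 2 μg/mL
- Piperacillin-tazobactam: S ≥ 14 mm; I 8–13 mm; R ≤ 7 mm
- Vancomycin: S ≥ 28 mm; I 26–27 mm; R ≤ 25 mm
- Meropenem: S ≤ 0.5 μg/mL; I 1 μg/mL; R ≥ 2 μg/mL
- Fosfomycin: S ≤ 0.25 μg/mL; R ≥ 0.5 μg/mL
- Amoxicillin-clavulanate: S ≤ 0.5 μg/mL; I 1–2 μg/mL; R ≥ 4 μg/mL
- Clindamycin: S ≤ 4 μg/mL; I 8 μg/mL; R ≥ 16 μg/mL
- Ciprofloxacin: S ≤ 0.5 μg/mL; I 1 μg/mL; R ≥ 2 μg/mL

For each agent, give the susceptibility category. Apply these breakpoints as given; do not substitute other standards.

Clindamycin (128 μg/mL) ≥ 16 μg/mL → resistant
Fosfomycin: 0.06 μg/mL is ≤ 0.25 μg/mL → S
Meropenem: 128 μg/mL is ≥ 2 μg/mL → resistant
Rifampin 0.03 μg/mL: ≤ 0.25 μg/mL — S
Amoxicillin-clavulanate: 32 μg/mL is ≥ 4 μg/mL ⇒ Resistant
Vancomycin: 39 mm is ≥ 28 mm → S
Piperacillin-tazobactam 6 mm: ≤ 7 mm — R
Ciprofloxacin (8 μg/mL) ≥ 2 μg/mL → R

R, S, R, S, R, S, R, R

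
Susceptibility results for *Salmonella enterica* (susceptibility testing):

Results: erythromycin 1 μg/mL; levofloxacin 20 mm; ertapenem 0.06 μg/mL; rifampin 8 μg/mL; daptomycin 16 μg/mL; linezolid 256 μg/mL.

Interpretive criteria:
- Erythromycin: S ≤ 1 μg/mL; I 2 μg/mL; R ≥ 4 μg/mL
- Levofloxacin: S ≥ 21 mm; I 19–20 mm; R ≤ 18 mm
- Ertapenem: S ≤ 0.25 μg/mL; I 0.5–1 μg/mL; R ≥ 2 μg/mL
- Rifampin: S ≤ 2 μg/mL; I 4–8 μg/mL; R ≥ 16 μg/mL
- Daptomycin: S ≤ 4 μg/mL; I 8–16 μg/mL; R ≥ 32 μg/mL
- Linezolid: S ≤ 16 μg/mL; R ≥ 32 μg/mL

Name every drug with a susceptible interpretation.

erythromycin, ertapenem

Erythromycin 1 μg/mL: ≤ 1 μg/mL → S
Levofloxacin (20 mm) in 19–20 mm → Intermediate
Ertapenem: 0.06 μg/mL is ≤ 0.25 μg/mL → susceptible
Rifampin 8 μg/mL: in 4–8 μg/mL — I
Daptomycin: 16 μg/mL is in 8–16 μg/mL → I
Linezolid (256 μg/mL) ≥ 32 μg/mL — R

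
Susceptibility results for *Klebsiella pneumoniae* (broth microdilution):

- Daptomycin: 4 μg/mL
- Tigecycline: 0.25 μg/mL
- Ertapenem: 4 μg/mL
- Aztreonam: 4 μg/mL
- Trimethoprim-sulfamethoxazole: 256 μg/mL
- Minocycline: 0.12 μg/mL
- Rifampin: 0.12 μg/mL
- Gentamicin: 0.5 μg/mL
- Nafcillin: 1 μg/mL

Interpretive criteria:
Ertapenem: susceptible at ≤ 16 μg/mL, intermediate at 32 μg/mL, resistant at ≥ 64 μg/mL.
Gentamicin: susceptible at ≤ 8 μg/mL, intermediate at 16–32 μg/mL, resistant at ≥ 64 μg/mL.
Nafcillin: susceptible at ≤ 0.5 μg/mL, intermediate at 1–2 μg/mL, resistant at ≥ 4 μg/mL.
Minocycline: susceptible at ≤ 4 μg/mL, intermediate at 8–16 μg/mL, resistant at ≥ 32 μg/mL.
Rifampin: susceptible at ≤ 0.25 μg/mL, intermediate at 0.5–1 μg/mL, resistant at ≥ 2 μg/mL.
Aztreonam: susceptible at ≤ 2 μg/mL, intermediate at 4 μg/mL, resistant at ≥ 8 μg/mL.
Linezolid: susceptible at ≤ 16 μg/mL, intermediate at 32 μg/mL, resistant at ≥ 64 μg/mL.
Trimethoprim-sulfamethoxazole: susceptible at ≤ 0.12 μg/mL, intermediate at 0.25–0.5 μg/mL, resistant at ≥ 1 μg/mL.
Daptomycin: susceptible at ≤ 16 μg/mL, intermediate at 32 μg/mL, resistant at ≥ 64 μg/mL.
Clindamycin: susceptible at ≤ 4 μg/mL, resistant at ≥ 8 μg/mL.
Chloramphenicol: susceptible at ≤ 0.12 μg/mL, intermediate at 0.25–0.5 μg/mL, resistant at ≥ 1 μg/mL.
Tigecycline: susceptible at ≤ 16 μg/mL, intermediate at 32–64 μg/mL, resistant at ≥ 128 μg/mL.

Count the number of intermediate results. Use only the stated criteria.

2

Daptomycin (4 μg/mL) ≤ 16 μg/mL ⇒ susceptible
Tigecycline 0.25 μg/mL: ≤ 16 μg/mL ⇒ Susceptible
Ertapenem (4 μg/mL) ≤ 16 μg/mL → Susceptible
Aztreonam (4 μg/mL) = 4 μg/mL — I
Trimethoprim-sulfamethoxazole 256 μg/mL: ≥ 1 μg/mL ⇒ R
Minocycline: 0.12 μg/mL is ≤ 4 μg/mL → Susceptible
Rifampin (0.12 μg/mL) ≤ 0.25 μg/mL ⇒ susceptible
Gentamicin 0.5 μg/mL: ≤ 8 μg/mL — susceptible
Nafcillin: 1 μg/mL is in 1–2 μg/mL → I
Intermediate: 2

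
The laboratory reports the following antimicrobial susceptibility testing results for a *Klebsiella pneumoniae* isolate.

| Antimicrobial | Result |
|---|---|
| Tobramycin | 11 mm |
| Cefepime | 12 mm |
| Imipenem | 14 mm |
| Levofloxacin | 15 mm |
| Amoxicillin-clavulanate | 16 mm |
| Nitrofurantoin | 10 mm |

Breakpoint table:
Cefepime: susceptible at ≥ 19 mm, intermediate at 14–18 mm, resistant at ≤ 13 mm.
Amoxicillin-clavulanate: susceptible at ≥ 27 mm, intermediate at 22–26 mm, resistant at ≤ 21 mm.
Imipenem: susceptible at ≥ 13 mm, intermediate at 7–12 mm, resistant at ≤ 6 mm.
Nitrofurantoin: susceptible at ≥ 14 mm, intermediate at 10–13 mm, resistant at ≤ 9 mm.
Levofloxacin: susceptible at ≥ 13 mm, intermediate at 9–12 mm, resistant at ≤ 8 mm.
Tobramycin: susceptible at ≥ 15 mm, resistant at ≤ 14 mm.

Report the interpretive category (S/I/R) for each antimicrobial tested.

R, R, S, S, R, I

Tobramycin (11 mm) ≤ 14 mm — Resistant
Cefepime (12 mm) ≤ 13 mm → resistant
Imipenem (14 mm) ≥ 13 mm ⇒ S
Levofloxacin 15 mm: ≥ 13 mm — S
Amoxicillin-clavulanate (16 mm) ≤ 21 mm → Resistant
Nitrofurantoin: 10 mm is in 10–13 mm — Intermediate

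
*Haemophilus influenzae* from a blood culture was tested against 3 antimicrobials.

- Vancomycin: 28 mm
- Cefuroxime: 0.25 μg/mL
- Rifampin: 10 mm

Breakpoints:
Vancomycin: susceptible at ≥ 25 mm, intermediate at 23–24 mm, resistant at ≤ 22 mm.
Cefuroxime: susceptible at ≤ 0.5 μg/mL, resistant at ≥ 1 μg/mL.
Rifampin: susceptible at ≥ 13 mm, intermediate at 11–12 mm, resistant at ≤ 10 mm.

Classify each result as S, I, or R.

S, S, R

Vancomycin 28 mm: ≥ 25 mm ⇒ Susceptible
Cefuroxime: 0.25 μg/mL is ≤ 0.5 μg/mL → susceptible
Rifampin 10 mm: ≤ 10 mm ⇒ R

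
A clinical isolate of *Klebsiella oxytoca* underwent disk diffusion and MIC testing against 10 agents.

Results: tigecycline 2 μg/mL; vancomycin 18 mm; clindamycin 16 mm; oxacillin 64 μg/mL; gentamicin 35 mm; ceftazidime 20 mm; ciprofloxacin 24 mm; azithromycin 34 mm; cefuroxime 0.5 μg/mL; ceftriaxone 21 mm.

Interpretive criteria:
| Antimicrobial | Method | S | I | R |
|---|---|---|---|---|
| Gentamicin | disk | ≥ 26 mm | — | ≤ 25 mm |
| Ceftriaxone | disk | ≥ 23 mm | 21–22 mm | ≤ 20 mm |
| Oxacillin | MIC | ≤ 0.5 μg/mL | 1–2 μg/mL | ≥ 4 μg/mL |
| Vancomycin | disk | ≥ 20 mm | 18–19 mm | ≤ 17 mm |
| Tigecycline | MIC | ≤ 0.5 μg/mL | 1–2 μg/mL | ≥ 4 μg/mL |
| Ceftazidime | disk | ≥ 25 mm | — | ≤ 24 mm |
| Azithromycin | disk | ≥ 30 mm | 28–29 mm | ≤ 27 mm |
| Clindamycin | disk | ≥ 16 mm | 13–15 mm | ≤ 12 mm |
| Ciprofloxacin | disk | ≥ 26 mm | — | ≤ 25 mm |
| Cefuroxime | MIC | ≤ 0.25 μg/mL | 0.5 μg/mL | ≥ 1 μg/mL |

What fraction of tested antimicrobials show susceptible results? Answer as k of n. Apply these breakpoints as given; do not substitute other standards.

3 of 10

Tigecycline: 2 μg/mL is in 1–2 μg/mL — intermediate
Vancomycin 18 mm: in 18–19 mm ⇒ intermediate
Clindamycin: 16 mm is ≥ 16 mm → Susceptible
Oxacillin: 64 μg/mL is ≥ 4 μg/mL — R
Gentamicin: 35 mm is ≥ 26 mm → Susceptible
Ceftazidime (20 mm) ≤ 24 mm ⇒ resistant
Ciprofloxacin 24 mm: ≤ 25 mm → R
Azithromycin (34 mm) ≥ 30 mm — Susceptible
Cefuroxime (0.5 μg/mL) = 0.5 μg/mL → Intermediate
Ceftriaxone: 21 mm is in 21–22 mm — intermediate
Susceptible: 3/10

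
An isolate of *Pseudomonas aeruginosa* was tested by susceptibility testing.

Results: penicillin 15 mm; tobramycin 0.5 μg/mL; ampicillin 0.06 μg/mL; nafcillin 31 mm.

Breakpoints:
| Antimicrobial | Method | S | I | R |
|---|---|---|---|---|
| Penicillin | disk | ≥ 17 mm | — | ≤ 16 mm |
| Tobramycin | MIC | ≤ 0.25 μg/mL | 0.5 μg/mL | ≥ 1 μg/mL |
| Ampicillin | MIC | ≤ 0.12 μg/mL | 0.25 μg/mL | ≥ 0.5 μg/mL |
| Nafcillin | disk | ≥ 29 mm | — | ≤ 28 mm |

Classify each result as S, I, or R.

R, I, S, S

Penicillin: 15 mm is ≤ 16 mm — resistant
Tobramycin 0.5 μg/mL: = 0.5 μg/mL → I
Ampicillin 0.06 μg/mL: ≤ 0.12 μg/mL — S
Nafcillin 31 mm: ≥ 29 mm ⇒ S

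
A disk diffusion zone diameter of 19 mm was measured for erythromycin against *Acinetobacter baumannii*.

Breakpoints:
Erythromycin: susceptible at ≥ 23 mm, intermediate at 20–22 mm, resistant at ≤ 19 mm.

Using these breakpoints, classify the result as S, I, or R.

Erythromycin 19 mm: ≤ 19 mm → Resistant

Resistant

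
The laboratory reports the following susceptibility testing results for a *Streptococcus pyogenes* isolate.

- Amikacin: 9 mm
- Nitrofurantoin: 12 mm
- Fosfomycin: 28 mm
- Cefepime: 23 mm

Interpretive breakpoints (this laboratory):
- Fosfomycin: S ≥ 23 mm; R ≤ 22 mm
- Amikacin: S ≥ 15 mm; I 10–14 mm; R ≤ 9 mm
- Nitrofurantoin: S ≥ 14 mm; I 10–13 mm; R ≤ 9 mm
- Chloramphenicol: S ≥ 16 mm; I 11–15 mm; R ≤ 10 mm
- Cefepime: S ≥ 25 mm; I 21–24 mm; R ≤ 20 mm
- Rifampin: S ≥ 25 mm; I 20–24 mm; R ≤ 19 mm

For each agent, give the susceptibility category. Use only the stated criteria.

R, I, S, I

Amikacin 9 mm: ≤ 9 mm → resistant
Nitrofurantoin: 12 mm is in 10–13 mm → Intermediate
Fosfomycin: 28 mm is ≥ 23 mm → Susceptible
Cefepime: 23 mm is in 21–24 mm → I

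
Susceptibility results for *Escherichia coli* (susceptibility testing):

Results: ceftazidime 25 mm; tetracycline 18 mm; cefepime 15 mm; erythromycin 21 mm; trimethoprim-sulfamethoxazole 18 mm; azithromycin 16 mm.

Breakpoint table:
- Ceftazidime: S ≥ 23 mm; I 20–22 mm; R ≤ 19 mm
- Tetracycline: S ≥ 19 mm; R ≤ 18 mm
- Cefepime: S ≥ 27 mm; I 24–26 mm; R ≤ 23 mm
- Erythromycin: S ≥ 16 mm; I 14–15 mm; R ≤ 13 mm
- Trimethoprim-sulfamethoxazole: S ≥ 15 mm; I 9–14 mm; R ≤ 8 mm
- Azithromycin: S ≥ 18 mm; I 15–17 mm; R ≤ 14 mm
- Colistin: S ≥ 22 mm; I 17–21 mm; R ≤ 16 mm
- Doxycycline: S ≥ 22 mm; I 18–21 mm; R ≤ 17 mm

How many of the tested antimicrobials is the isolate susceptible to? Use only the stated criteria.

3

Ceftazidime 25 mm: ≥ 23 mm → Susceptible
Tetracycline (18 mm) ≤ 18 mm → R
Cefepime: 15 mm is ≤ 23 mm ⇒ R
Erythromycin (21 mm) ≥ 16 mm ⇒ Susceptible
Trimethoprim-sulfamethoxazole (18 mm) ≥ 15 mm — susceptible
Azithromycin: 16 mm is in 15–17 mm ⇒ intermediate
Susceptible: 3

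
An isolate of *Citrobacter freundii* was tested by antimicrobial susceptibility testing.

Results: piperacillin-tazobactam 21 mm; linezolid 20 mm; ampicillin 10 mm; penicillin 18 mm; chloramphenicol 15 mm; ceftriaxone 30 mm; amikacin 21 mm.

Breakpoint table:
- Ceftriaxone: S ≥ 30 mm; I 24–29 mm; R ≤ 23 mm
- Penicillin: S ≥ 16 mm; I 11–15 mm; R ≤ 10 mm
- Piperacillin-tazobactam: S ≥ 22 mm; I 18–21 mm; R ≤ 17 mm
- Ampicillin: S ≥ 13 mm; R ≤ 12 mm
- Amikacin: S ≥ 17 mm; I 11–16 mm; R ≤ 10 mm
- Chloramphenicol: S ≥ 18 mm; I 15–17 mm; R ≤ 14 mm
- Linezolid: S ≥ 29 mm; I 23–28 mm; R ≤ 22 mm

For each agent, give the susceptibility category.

I, R, R, S, I, S, S

Piperacillin-tazobactam: 21 mm is in 18–21 mm ⇒ I
Linezolid (20 mm) ≤ 22 mm — resistant
Ampicillin: 10 mm is ≤ 12 mm — R
Penicillin (18 mm) ≥ 16 mm → Susceptible
Chloramphenicol (15 mm) in 15–17 mm ⇒ I
Ceftriaxone: 30 mm is ≥ 30 mm → susceptible
Amikacin (21 mm) ≥ 17 mm ⇒ Susceptible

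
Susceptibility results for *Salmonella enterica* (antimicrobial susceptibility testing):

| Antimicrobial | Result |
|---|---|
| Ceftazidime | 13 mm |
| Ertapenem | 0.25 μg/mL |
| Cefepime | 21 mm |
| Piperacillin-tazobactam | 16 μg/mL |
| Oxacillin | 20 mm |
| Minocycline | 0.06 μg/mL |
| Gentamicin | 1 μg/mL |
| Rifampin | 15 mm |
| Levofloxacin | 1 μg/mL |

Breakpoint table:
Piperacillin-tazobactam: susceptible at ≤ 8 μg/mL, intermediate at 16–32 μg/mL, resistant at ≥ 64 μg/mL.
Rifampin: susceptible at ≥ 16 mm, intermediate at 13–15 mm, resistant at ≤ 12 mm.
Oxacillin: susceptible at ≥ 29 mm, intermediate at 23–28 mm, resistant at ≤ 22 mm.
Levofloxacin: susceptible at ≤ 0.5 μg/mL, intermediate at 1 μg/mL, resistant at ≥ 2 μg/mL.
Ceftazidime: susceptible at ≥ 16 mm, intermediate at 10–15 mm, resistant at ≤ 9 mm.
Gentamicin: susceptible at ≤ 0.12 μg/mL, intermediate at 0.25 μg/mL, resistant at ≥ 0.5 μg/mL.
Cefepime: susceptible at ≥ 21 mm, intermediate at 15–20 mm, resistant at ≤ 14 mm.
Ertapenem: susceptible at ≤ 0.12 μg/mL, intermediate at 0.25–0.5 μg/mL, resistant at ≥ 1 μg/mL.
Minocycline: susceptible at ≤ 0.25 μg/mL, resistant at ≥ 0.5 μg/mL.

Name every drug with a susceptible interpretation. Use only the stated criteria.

cefepime, minocycline

Ceftazidime (13 mm) in 10–15 mm ⇒ intermediate
Ertapenem: 0.25 μg/mL is in 0.25–0.5 μg/mL ⇒ Intermediate
Cefepime (21 mm) ≥ 21 mm → susceptible
Piperacillin-tazobactam 16 μg/mL: in 16–32 μg/mL — I
Oxacillin: 20 mm is ≤ 22 mm — R
Minocycline: 0.06 μg/mL is ≤ 0.25 μg/mL ⇒ Susceptible
Gentamicin: 1 μg/mL is ≥ 0.5 μg/mL → resistant
Rifampin 15 mm: in 13–15 mm → Intermediate
Levofloxacin: 1 μg/mL is = 1 μg/mL ⇒ I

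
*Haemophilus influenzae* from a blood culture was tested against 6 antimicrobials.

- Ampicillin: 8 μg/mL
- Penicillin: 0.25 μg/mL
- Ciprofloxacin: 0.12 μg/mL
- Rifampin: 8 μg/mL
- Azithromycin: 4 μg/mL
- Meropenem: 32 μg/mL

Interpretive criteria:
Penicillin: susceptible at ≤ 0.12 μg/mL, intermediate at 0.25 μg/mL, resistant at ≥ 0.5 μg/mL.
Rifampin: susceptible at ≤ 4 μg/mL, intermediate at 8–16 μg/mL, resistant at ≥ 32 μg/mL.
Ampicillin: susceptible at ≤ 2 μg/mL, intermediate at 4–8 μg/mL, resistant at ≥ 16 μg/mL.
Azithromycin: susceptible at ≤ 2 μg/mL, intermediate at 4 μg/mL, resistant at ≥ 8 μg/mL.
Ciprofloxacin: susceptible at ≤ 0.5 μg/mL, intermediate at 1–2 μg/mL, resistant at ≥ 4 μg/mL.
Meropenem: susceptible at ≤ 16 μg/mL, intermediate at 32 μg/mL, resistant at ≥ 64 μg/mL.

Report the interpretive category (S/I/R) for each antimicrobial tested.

Ampicillin 8 μg/mL: in 4–8 μg/mL — Intermediate
Penicillin: 0.25 μg/mL is = 0.25 μg/mL → Intermediate
Ciprofloxacin (0.12 μg/mL) ≤ 0.5 μg/mL — Susceptible
Rifampin: 8 μg/mL is in 8–16 μg/mL — Intermediate
Azithromycin 4 μg/mL: = 4 μg/mL — intermediate
Meropenem (32 μg/mL) = 32 μg/mL ⇒ Intermediate

I, I, S, I, I, I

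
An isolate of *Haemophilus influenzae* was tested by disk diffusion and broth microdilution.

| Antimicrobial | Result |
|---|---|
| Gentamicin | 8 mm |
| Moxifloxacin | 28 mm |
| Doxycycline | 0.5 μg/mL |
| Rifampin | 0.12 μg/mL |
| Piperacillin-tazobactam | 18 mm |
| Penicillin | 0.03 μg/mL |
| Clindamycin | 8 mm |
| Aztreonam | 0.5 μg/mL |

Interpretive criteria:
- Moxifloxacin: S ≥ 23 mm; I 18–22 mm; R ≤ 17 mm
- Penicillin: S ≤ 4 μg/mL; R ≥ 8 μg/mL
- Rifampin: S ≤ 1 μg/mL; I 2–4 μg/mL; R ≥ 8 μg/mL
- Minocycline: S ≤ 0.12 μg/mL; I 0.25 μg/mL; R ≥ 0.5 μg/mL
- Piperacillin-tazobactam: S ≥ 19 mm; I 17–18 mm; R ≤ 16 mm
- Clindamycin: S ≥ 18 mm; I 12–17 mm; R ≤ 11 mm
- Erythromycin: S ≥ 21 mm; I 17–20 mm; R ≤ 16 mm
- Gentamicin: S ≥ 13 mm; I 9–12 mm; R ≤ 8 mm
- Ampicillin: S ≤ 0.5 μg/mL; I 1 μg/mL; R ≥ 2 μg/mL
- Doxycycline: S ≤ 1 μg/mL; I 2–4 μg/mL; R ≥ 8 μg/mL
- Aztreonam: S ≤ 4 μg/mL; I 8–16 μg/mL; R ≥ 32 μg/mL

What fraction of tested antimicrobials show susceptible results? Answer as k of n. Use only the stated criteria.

Gentamicin (8 mm) ≤ 8 mm — Resistant
Moxifloxacin 28 mm: ≥ 23 mm → S
Doxycycline: 0.5 μg/mL is ≤ 1 μg/mL ⇒ Susceptible
Rifampin: 0.12 μg/mL is ≤ 1 μg/mL ⇒ susceptible
Piperacillin-tazobactam 18 mm: in 17–18 mm → I
Penicillin: 0.03 μg/mL is ≤ 4 μg/mL ⇒ Susceptible
Clindamycin (8 mm) ≤ 11 mm → resistant
Aztreonam: 0.5 μg/mL is ≤ 4 μg/mL → Susceptible
Susceptible: 5/8

5 of 8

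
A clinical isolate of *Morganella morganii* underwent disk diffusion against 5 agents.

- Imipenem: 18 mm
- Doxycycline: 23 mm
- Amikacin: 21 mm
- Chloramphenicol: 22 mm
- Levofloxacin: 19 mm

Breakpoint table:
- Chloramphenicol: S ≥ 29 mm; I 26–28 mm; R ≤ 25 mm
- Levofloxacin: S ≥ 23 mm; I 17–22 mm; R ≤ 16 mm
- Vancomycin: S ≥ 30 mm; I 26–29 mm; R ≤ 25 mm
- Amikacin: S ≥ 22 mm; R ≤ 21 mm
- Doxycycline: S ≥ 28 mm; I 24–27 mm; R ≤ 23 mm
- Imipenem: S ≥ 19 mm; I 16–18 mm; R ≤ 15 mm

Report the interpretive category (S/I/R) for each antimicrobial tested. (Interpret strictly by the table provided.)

I, R, R, R, I

Imipenem: 18 mm is in 16–18 mm → I
Doxycycline: 23 mm is ≤ 23 mm ⇒ Resistant
Amikacin (21 mm) ≤ 21 mm → resistant
Chloramphenicol (22 mm) ≤ 25 mm → resistant
Levofloxacin (19 mm) in 17–22 mm — Intermediate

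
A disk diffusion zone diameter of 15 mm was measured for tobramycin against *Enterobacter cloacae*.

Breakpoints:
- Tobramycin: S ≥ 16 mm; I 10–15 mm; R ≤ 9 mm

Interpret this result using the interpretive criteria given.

I

Tobramycin (15 mm) in 10–15 mm ⇒ intermediate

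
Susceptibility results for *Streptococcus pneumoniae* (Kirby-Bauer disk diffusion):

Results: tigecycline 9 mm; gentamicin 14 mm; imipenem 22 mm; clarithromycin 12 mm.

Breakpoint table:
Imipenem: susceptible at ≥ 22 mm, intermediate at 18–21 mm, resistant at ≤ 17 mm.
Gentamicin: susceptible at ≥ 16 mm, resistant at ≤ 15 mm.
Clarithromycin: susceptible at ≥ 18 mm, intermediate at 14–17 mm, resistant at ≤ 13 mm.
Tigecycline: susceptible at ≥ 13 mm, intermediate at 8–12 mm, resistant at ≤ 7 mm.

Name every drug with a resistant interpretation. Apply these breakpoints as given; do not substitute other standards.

gentamicin, clarithromycin

Tigecycline (9 mm) in 8–12 mm — Intermediate
Gentamicin: 14 mm is ≤ 15 mm — Resistant
Imipenem 22 mm: ≥ 22 mm → Susceptible
Clarithromycin: 12 mm is ≤ 13 mm → R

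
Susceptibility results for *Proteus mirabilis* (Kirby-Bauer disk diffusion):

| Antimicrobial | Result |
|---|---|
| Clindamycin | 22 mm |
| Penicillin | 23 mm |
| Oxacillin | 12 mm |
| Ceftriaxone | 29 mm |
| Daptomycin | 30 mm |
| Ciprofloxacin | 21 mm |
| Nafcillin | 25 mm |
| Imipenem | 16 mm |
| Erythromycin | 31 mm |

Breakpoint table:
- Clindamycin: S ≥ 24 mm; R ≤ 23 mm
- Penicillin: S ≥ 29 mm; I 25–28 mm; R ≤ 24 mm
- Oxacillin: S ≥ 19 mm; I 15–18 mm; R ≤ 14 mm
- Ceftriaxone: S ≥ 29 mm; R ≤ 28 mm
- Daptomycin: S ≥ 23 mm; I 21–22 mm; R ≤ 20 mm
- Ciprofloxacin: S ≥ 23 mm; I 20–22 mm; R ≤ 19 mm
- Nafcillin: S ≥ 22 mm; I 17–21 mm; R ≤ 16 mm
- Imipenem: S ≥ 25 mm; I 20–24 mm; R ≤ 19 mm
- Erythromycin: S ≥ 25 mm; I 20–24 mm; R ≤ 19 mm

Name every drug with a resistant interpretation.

Clindamycin 22 mm: ≤ 23 mm → resistant
Penicillin: 23 mm is ≤ 24 mm → resistant
Oxacillin (12 mm) ≤ 14 mm — Resistant
Ceftriaxone: 29 mm is ≥ 29 mm → Susceptible
Daptomycin 30 mm: ≥ 23 mm ⇒ S
Ciprofloxacin: 21 mm is in 20–22 mm → Intermediate
Nafcillin: 25 mm is ≥ 22 mm ⇒ susceptible
Imipenem: 16 mm is ≤ 19 mm — Resistant
Erythromycin 31 mm: ≥ 25 mm → susceptible

clindamycin, penicillin, oxacillin, imipenem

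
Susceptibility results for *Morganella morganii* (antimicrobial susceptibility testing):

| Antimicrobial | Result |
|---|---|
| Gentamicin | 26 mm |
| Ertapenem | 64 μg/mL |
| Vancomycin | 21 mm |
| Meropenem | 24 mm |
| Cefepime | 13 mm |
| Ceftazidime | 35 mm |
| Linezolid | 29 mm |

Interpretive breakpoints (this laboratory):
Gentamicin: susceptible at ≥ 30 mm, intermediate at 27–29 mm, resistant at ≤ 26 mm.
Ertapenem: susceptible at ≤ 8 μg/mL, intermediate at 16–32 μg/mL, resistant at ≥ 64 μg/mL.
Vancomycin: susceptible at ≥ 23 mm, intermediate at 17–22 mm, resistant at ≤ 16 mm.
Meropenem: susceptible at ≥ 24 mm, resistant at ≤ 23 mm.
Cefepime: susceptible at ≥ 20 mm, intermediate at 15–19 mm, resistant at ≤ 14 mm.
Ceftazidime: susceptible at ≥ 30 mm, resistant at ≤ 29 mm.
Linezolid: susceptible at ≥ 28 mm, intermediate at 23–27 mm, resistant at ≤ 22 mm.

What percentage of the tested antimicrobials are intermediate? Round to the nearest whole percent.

14%

Gentamicin (26 mm) ≤ 26 mm ⇒ Resistant
Ertapenem 64 μg/mL: ≥ 64 μg/mL — Resistant
Vancomycin: 21 mm is in 17–22 mm ⇒ I
Meropenem 24 mm: ≥ 24 mm → Susceptible
Cefepime: 13 mm is ≤ 14 mm — R
Ceftazidime 35 mm: ≥ 30 mm → susceptible
Linezolid: 29 mm is ≥ 28 mm — S
Intermediate: 1/7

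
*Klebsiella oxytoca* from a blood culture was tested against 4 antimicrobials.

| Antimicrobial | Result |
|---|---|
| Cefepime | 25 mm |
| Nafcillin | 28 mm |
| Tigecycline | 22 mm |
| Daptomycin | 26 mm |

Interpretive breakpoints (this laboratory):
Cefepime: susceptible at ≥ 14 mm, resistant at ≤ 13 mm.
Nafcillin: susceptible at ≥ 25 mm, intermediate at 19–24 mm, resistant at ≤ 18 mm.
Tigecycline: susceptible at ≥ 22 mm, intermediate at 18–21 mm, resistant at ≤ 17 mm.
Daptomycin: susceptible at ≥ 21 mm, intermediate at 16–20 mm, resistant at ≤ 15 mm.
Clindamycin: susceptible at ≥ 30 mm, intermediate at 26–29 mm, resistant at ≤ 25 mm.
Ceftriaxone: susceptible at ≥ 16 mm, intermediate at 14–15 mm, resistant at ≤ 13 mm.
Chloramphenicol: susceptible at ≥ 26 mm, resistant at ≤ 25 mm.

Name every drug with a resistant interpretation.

none

Cefepime (25 mm) ≥ 14 mm — Susceptible
Nafcillin 28 mm: ≥ 25 mm → susceptible
Tigecycline (22 mm) ≥ 22 mm → Susceptible
Daptomycin: 26 mm is ≥ 21 mm ⇒ S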